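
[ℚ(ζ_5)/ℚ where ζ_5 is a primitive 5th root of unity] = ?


[ℚ(ζ_n):ℚ] = deg Φ_n(x) = φ(n). Here φ(5) = 4

[ℚ(ζ_5)/ℚ where ζ_5 is a primitive 5th root of unity] = 4


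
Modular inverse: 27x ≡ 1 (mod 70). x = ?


Use the extended Euclidean algorithm to write 1 = 27·s + 70·t; then s mod 70 is the inverse.
Euclidean algorithm:
  27 = 0·70 + 27
  70 = 2·27 + 16
  27 = 1·16 + 11
  16 = 1·11 + 5
  11 = 2·5 + 1
  5 = 5·1 + 0
gcd(27,70) = 1
Back-substitution gives: 27·(13) + 70·(-5) = 1
So 27⁻¹ ≡ 13 ≡ 13 (mod 70)
Check: 27 × 13 = 351 ≡ 1 (mod 70) ✓

27⁻¹ ≡ 13 (mod 70)


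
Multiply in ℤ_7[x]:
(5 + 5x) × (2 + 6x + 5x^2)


Expand and collect like terms; reduce coefficients mod 7:
x^0: 5·2 = 10 ≡ 3 (mod 7)
x^1: 5·6 + 5·2 = 40 ≡ 5 (mod 7)
x^2: 5·5 + 5·6 = 55 ≡ 6 (mod 7)
x^3: 5·5 = 25 ≡ 4 (mod 7)
Result: 3 + 5x + 6x^2 + 4x^3

f · g = 3 + 5x + 6x^2 + 4x^3


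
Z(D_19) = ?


Z(G) = {g ∈ G | gx = xg for all x ∈ G}
For odd n, Z(D_n) = {e}: no nontrivial rotation commutes with all reflections

Z(D_19) = {e}


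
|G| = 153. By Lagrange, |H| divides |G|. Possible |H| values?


Lagrange's theorem: |H| divides |G|
|G| = 153
Divisors of 153: 1, 3, 9, 17, 51, 153

Possible subgroup orders: {1, 3, 9, 17, 51, 153}


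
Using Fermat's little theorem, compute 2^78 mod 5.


Fermat's little theorem: if p is prime and gcd(a,p)=1, then a^(p-1) ≡ 1 (mod p)
p = 5 is prime, gcd(2,5) = 1
Reduce exponent: 78 mod 4 = 2
So 2^78 ≡ 2^2 (mod 5)
2^2 mod 5 = 4

2^78 ≡ 4 (mod 5)


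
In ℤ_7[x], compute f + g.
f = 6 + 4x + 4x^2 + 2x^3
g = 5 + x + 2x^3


Add coefficients mod 7:
x^0: 6 + 5 = 4 (mod 7)
x^1: 4 + 1 = 5 (mod 7)
x^2: 4 + 0 = 4 (mod 7)
x^3: 2 + 2 = 4 (mod 7)
Result: 4 + 5x + 4x^2 + 4x^3

f + g = 4 + 5x + 4x^2 + 4x^3


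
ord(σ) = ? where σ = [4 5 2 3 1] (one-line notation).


Cycle decomposition: (1 4 3 2 5)
Cycle lengths: 5
Order = lcm(5) = 5

ord(σ) = 5


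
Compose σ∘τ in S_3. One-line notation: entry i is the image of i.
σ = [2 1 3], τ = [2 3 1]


σ∘τ: apply τ first, then σ
1 →τ 2 →σ 1
2 →τ 3 →σ 3
3 →τ 1 →σ 2

σ∘τ = [1 3 2]


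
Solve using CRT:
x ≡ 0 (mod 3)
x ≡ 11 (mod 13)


m₁ = 3, m₂ = 13, gcd = 1, so CRT applies. M = m₁·m₂ = 39
Let M₁ = M/m₁ = 13, M₂ = M/m₂ = 3
Find y₁ ≡ M₁⁻¹ (mod m₁): 13⁻¹ ≡ 1 (mod 3)
Find y₂ ≡ M₂⁻¹ (mod m₂): 3⁻¹ ≡ 9 (mod 13)
x = a₁·M₁·y₁ + a₂·M₂·y₂ = 0·13·1 + 11·3·9 = 297
Reduce mod 39: x ≡ 24
Check: 24 mod 3 = 0 ✓, 24 mod 13 = 11 ✓

x ≡ 24 (mod 39)


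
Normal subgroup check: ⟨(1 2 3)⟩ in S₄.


H = ⟨(1 2 3)⟩ in S₄
(1 4)(1 2 3)(1 4)⁻¹ = (4 2 3) ∉ ⟨(1 2 3)⟩

No, not a normal subgroup


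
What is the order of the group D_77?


|D_n| = 2n (n rotations and n reflections)
|D_77| = 2×77 = 154

|D_77| = 154


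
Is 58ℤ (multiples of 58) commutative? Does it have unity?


58ℤ is a commutative ring under +,× but has no multiplicative identity (1 ∉ 58ℤ); it has no zero divisors, but without unity it is not an integral domain
Commutative: Yes
Integral domain: No
Has unity: No

58ℤ (multiples of 58): Commutative=Yes, Unity=No


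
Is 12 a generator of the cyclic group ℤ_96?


g generates ℤ_n iff gcd(g, n) = 1
gcd(12, 96) = 12
Since gcd = 12 ≠ 1, ⟨12⟩ has order 8 < 96, so 12 is not a generator.

No, 12 does not generate ℤ_96


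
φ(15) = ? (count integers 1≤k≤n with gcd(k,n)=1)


φ(n) = count of k ∈ {1,...,n} with gcd(k,n)=1
Coprimes to 15: {1, 2, 4, 7, 8, 11, 13, 14}
Count: 8

φ(15) = 8


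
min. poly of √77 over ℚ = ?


√77 satisfies x² - 77 = 0, irreducible over ℚ since 77 is squarefree

Minimal polynomial: x² - 77


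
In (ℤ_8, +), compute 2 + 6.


Operation: addition mod 8
2 + 6 = (a + b) mod 8 with a = 2, b = 6

2 + 6 = 0


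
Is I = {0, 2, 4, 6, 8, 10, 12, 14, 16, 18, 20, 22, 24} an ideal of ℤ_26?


Check ideal conditions for I = {0, 2, 4, 6, 8, 10, 12, 14, 16, 18, 20, 22, 24} in ℤ_26:
(1) I is an additive subgroup? Yes
(2) For r ∈ ℤ_26 and a ∈ I: r·a ∈ I? Yes

Yes, I is an ideal of ℤ_26


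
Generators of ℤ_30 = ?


g generates ℤ_n iff gcd(g,n) = 1
Prime factors of 30: 2, 3, 5
Generators are g ∈ {1,...,29} not divisible by any of these primes.
Generators: {1, 7, 11, 13, 17, 19, 23, 29}
Number of generators = φ(30) = 8

Generators of ℤ_30 = {1, 7, 11, 13, 17, 19, 23, 29}


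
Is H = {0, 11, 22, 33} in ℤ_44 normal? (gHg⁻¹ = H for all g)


H = {0, 11, 22, 33} in ℤ_44
ℤ_44 is abelian; every subgroup of an abelian group is normal

Yes, normal subgroup


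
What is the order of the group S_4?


|S_n| = n! (number of permutations of n symbols)
|S_4| = 4! = 24

|S_4| = 24


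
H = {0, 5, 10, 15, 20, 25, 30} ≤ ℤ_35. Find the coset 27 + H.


27 + H = {27 + h (mod 35) : h ∈ H}
27+0=27, 27+5=32, 27+10=2, 27+15=7, 27+20=12, 27+25=17, 27+30=22
27 + H = {2, 7, 12, 17, 22, 27, 32} = 2 + H

27 + H = {2, 7, 12, 17, 22, 27, 32}


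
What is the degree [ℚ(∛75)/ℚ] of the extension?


∛75 has minimal polynomial x³ - 75 (irreducible over ℚ since 75 is not a perfect cube)

[ℚ(∛75)/ℚ] = 3


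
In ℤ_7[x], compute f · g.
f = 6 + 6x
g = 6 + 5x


Expand and collect like terms; reduce coefficients mod 7:
x^0: 6·6 = 36 ≡ 1 (mod 7)
x^1: 6·5 + 6·6 = 66 ≡ 3 (mod 7)
x^2: 6·5 = 30 ≡ 2 (mod 7)
Result: 1 + 3x + 2x^2

f · g = 1 + 3x + 2x^2


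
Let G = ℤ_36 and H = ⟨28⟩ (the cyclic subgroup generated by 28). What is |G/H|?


|⟨28⟩| = n / gcd(28, 36) = 36 / 4 = 9
H is normal (ℤ_36 is abelian).
|G/H| = |G| / |H| = 36 / 9 = 4

|G/H| = 4


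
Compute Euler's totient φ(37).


Factor n: 37 = 37
φ(n) = n · ∏(1 - 1/p) over distinct primes p | n
φ(37) = 37 · (1 - 1/37) = 36

φ(37) = 36


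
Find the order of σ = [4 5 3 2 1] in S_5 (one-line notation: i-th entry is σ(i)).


Cycle decomposition: (1 4 2 5)
Cycle lengths: 4
Order = lcm(4) = 4

ord(σ) = 4


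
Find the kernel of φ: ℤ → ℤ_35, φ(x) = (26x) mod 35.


Kernel = preimage of identity
ker(φ) = {x ∈ ℤ : 26x ≡ 0 (mod 35)}. gcd(26,35) = 1, so 26x ≡ 0 (mod 35) ⟺ x ≡ 0 (mod 35/1 = 35). Hence ker(φ) = 35ℤ

ker(φ) = 35ℤ


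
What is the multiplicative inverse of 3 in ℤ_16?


Use the extended Euclidean algorithm to write 1 = 3·s + 16·t; then s mod 16 is the inverse.
Euclidean algorithm:
  3 = 0·16 + 3
  16 = 5·3 + 1
  3 = 3·1 + 0
gcd(3,16) = 1
Back-substitution gives: 3·(-5) + 16·(1) = 1
So 3⁻¹ ≡ -5 ≡ 11 (mod 16)
Check: 3 × 11 = 33 ≡ 1 (mod 16) ✓

3⁻¹ ≡ 11 (mod 16)


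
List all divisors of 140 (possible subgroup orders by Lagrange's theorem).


Lagrange's theorem: |H| divides |G|
|G| = 140
Divisors of 140: 1, 2, 4, 5, 7, 10, 14, 20, 28, 35, 70, 140

Possible subgroup orders: {1, 2, 4, 5, 7, 10, 14, 20, 28, 35, 70, 140}


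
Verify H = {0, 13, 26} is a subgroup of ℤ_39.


Subgroup test for H = {0, 13, 26} in (ℤ_39, +):
(1) 0 ∈ H? Yes
(2) Closure: for all a,b ∈ H, (a+b) mod 39 ∈ H? Yes
(3) Inverses: for all a ∈ H, -a mod 39 ∈ H? Yes

Yes, H is a subgroup of ℤ_39


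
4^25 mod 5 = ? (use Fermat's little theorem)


Fermat's little theorem: if p is prime and gcd(a,p)=1, then a^(p-1) ≡ 1 (mod p)
p = 5 is prime, gcd(4,5) = 1
Reduce exponent: 25 mod 4 = 1
So 4^25 ≡ 4^1 (mod 5)
4^1 mod 5 = 4

4^25 ≡ 4 (mod 5)


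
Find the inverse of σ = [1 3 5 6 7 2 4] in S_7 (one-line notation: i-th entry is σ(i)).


To find σ⁻¹, swap domain and range:
σ(1) = 1 → σ⁻¹(1) = 1
σ(2) = 3 → σ⁻¹(3) = 2
σ(3) = 5 → σ⁻¹(5) = 3
σ(4) = 6 → σ⁻¹(6) = 4
σ(5) = 7 → σ⁻¹(7) = 5
σ(6) = 2 → σ⁻¹(2) = 6
σ(7) = 4 → σ⁻¹(4) = 7

σ⁻¹ = [1 6 2 7 3 4 5]


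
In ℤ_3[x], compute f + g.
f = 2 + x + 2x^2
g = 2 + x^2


Add coefficients mod 3:
x^0: 2 + 2 = 1 (mod 3)
x^1: 1 + 0 = 1 (mod 3)
x^2: 2 + 1 = 0 (mod 3)
Result: 1 + x

f + g = 1 + x


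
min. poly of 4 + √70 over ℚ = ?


Let α = 4 + √70. Then α - 4 = √70, so (α - 4)² = 70, giving α² - 8α - 54 = 0. Degree 2 and α ∉ ℚ, so this is the minimal polynomial.

Minimal polynomial: x² - 8x - 54


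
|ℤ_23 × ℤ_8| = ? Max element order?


|ℤ_23 × ℤ_8| = 23 × 8 = 184
Max element order = lcm(23,8) = 184
Cyclic? Yes (gcd=1)

|ℤ_23×ℤ_8| = 184, max element order = 184


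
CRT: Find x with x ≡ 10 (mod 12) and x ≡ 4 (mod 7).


m₁ = 12, m₂ = 7, gcd = 1, so CRT applies. M = m₁·m₂ = 84
Let M₁ = M/m₁ = 7, M₂ = M/m₂ = 12
Find y₁ ≡ M₁⁻¹ (mod m₁): 7⁻¹ ≡ 7 (mod 12)
Find y₂ ≡ M₂⁻¹ (mod m₂): 12⁻¹ ≡ 3 (mod 7)
x = a₁·M₁·y₁ + a₂·M₂·y₂ = 10·7·7 + 4·12·3 = 634
Reduce mod 84: x ≡ 46
Check: 46 mod 12 = 10 ✓, 46 mod 7 = 4 ✓

x ≡ 46 (mod 84)


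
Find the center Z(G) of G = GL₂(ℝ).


Z(G) = {g ∈ G | gx = xg for all x ∈ G}
Only scalar multiples of the identity commute with all invertible matrices

Z(GL₂(ℝ)) = {aI : a ∈ ℝ, a ≠ 0}


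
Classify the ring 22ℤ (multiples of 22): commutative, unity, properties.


22ℤ is a commutative ring under +,× but has no multiplicative identity (1 ∉ 22ℤ); it has no zero divisors, but without unity it is not an integral domain
Commutative: Yes
Integral domain: No
Has unity: No

22ℤ (multiples of 22): Commutative=Yes, Unity=No


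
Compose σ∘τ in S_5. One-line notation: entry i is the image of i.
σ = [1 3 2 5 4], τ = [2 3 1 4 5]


σ∘τ: apply τ first, then σ
1 →τ 2 →σ 3
2 →τ 3 →σ 2
3 →τ 1 →σ 1
4 →τ 4 →σ 5
5 →τ 5 →σ 4

σ∘τ = [3 2 1 5 4]


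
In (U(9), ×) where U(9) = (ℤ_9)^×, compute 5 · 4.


Operation: multiplication mod 9
5 · 4 = (a × b) mod 9 with a = 5, b = 4

5 · 4 = 2


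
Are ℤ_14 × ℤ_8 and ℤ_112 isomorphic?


Comparing ℤ_14 × ℤ_8 and ℤ_112:
gcd(14,8) = 2 ≠ 1. Max element order in ℤ_14×ℤ_8 is lcm(14,8) = 56 < 112, so it has no element of order 112

No, ℤ_14 × ℤ_8 ≇ ℤ_112


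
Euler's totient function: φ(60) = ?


Factor n: 60 = 2^2 × 3 × 5
φ(n) = n · ∏(1 - 1/p) over distinct primes p | n
φ(60) = 60 · (1 - 1/2) · (1 - 1/3) · (1 - 1/5) = 16

φ(60) = 16


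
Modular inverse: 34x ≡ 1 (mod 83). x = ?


Use the extended Euclidean algorithm to write 1 = 34·s + 83·t; then s mod 83 is the inverse.
Euclidean algorithm:
  34 = 0·83 + 34
  83 = 2·34 + 15
  34 = 2·15 + 4
  15 = 3·4 + 3
  4 = 1·3 + 1
  3 = 3·1 + 0
gcd(34,83) = 1
Back-substitution gives: 34·(22) + 83·(-9) = 1
So 34⁻¹ ≡ 22 ≡ 22 (mod 83)
Check: 34 × 22 = 748 ≡ 1 (mod 83) ✓

34⁻¹ ≡ 22 (mod 83)


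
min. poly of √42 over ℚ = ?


√42 satisfies x² - 42 = 0, irreducible over ℚ since 42 is squarefree

Minimal polynomial: x² - 42


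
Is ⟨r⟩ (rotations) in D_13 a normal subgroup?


H = ⟨r⟩ (rotations) in D_13
The rotation subgroup ⟨r⟩ has index 2 in D_13, so it is normal

Yes, normal subgroup


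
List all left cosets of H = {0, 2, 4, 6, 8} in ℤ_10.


H = {0, 2, 4, 6, 8}, |H| = 5
Number of cosets = |G|/|H| = 10/5 = 2
0 + H = {0, 2, 4, 6, 8}
1 + H = {1, 3, 5, 7, 9}

Cosets: 0+H={0,2,4,6,8}; 1+H={1,3,5,7,9}


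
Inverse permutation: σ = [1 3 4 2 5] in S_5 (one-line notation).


To find σ⁻¹, swap domain and range:
σ(1) = 1 → σ⁻¹(1) = 1
σ(2) = 3 → σ⁻¹(3) = 2
σ(3) = 4 → σ⁻¹(4) = 3
σ(4) = 2 → σ⁻¹(2) = 4
σ(5) = 5 → σ⁻¹(5) = 5

σ⁻¹ = [1 4 2 3 5]


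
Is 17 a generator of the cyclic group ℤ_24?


g generates ℤ_n iff gcd(g, n) = 1
gcd(17, 24) = 1
Since gcd = 1, 17 is a generator.

Yes, 17 generates ℤ_24


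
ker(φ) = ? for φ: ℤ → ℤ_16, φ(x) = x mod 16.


Kernel = preimage of identity
ker(φ) = {x ∈ ℤ : x ≡ 0 (mod 16)} = 16ℤ = {0, ±16, ±32, ...}

ker(φ) = 16ℤ


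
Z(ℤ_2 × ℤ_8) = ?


Z(G) = {g ∈ G | gx = xg for all x ∈ G}
Direct product of abelian groups is abelian, so Z(G) = G

Z(ℤ_2 × ℤ_8) = ℤ_2 × ℤ_8


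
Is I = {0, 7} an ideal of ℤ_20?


Check ideal conditions for I = {0, 7} in ℤ_20:
(1) I is an additive subgroup? No
(2) For r ∈ ℤ_20 and a ∈ I: r·a ∈ I? No  [counterexample: r=2, a=7, r·a mod 20 = 14 ∉ I]

No, I is not an ideal of ℤ_20


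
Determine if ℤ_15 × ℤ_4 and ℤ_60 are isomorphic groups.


Comparing ℤ_15 × ℤ_4 and ℤ_60:
gcd(15,4) = 1, so ℤ_15 × ℤ_4 ≅ ℤ_60 (CRT)

Yes, ℤ_15 × ℤ_4 ≅ ℤ_60


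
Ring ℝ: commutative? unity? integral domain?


ℝ is a field: commutative, has unity, every nonzero element is a unit (hence an integral domain)
Commutative: Yes
Integral domain: Yes
Has unity: Yes

ℝ: Commutative=Yes, Unity=Yes


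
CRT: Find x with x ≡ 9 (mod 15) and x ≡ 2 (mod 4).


m₁ = 15, m₂ = 4, gcd = 1, so CRT applies. M = m₁·m₂ = 60
Let M₁ = M/m₁ = 4, M₂ = M/m₂ = 15
Find y₁ ≡ M₁⁻¹ (mod m₁): 4⁻¹ ≡ 4 (mod 15)
Find y₂ ≡ M₂⁻¹ (mod m₂): 15⁻¹ ≡ 3 (mod 4)
x = a₁·M₁·y₁ + a₂·M₂·y₂ = 9·4·4 + 2·15·3 = 234
Reduce mod 60: x ≡ 54
Check: 54 mod 15 = 9 ✓, 54 mod 4 = 2 ✓

x ≡ 54 (mod 60)


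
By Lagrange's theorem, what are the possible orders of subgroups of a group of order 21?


Lagrange's theorem: |H| divides |G|
|G| = 21
Divisors of 21: 1, 3, 7, 21

Possible subgroup orders: {1, 3, 7, 21}


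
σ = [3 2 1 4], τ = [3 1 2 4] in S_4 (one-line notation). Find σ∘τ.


σ∘τ: apply τ first, then σ
1 →τ 3 →σ 1
2 →τ 1 →σ 3
3 →τ 2 →σ 2
4 →τ 4 →σ 4

σ∘τ = [1 3 2 4]


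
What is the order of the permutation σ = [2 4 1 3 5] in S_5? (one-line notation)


Cycle decomposition: (1 2 4 3)
Cycle lengths: 4
Order = lcm(4) = 4

ord(σ) = 4


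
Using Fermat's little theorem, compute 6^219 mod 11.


Fermat's little theorem: if p is prime and gcd(a,p)=1, then a^(p-1) ≡ 1 (mod p)
p = 11 is prime, gcd(6,11) = 1
Reduce exponent: 219 mod 10 = 9
So 6^219 ≡ 6^9 (mod 11)
6^9 mod 11 = 2

6^219 ≡ 2 (mod 11)


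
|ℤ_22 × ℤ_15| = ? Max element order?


|ℤ_22 × ℤ_15| = 22 × 15 = 330
Max element order = lcm(22,15) = 330
Cyclic? Yes (gcd=1)

|ℤ_22×ℤ_15| = 330, max element order = 330


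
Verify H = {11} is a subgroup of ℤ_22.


Subgroup test for H = {11} in (ℤ_22, +):
(1) 0 ∈ H? No
(2) Closure: for all a,b ∈ H, (a+b) mod 22 ∈ H? No  [counterexample: 11 + 11 = 0 ∉ H]
(3) Inverses: for all a ∈ H, -a mod 22 ∈ H? Yes

No, H is not a subgroup of ℤ_22


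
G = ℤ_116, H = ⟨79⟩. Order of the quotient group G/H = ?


|⟨79⟩| = n / gcd(79, 116) = 116 / 1 = 116
H is normal (ℤ_116 is abelian).
|G/H| = |G| / |H| = 116 / 116 = 1

|G/H| = 1


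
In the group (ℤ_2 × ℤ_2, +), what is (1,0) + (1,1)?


Operation: componentwise addition mod (2, 2)
(1,0) + (1,1) = ((a₁+b₁) mod 2, (a₂+b₂) mod 2) with a = (1,0), b = (1,1)

(1,0) + (1,1) = (0,1)


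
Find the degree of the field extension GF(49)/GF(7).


GF(49) = GF(7^2), so the extension degree is 2

[GF(49)/GF(7)] = 2


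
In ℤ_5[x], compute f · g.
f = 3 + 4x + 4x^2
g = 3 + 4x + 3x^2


Expand and collect like terms; reduce coefficients mod 5:
x^0: 3·3 = 9 ≡ 4 (mod 5)
x^1: 3·4 + 4·3 = 24 ≡ 4 (mod 5)
x^2: 3·3 + 4·4 + 4·3 = 37 ≡ 2 (mod 5)
x^3: 4·3 + 4·4 = 28 ≡ 3 (mod 5)
x^4: 4·3 = 12 ≡ 2 (mod 5)
Result: 4 + 4x + 2x^2 + 3x^3 + 2x^4

f · g = 4 + 4x + 2x^2 + 3x^3 + 2x^4


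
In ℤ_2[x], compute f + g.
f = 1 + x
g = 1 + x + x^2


Add coefficients mod 2:
x^0: 1 + 1 = 0 (mod 2)
x^1: 1 + 1 = 0 (mod 2)
x^2: 0 + 1 = 1 (mod 2)
Result: x^2

f + g = x^2


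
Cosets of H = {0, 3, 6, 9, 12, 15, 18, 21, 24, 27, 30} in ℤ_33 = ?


H = {0, 3, 6, 9, 12, 15, 18, 21, 24, 27, 30}, |H| = 11
Number of cosets = |G|/|H| = 33/11 = 3
0 + H = {0, 3, 6, 9, 12, 15, 18, 21, 24, 27, 30}
1 + H = {1, 4, 7, 10, 13, 16, 19, 22, 25, 28, 31}
2 + H = {2, 5, 8, 11, 14, 17, 20, 23, 26, 29, 32}

Cosets: 0+H={0,3,6,9,12,15,18,21,24,27,30}; 1+H={1,4,7,10,13,16,19,22,25,28,31}; 2+H={2,5,8,11,14,17,20,23,26,29,32}


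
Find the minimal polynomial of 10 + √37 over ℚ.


Let α = 10 + √37. Then α - 10 = √37, so (α - 10)² = 37, giving α² - 20α + 63 = 0. Degree 2 and α ∉ ℚ, so this is the minimal polynomial.

Minimal polynomial: x² - 20x + 63


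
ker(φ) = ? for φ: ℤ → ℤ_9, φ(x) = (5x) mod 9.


Kernel = preimage of identity
ker(φ) = {x ∈ ℤ : 5x ≡ 0 (mod 9)}. gcd(5,9) = 1, so 5x ≡ 0 (mod 9) ⟺ x ≡ 0 (mod 9/1 = 9). Hence ker(φ) = 9ℤ

ker(φ) = 9ℤ


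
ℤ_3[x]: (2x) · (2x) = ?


Expand and collect like terms; reduce coefficients mod 3:
x^0: 0·0 = 0 ≡ 0 (mod 3)
x^1: 0·2 + 2·0 = 0 ≡ 0 (mod 3)
x^2: 2·2 = 4 ≡ 1 (mod 3)
Result: x^2

f · g = x^2


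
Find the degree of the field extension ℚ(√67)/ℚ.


√67 has minimal polynomial x² - 67 (irreducible over ℚ since 67 is squarefree)

[ℚ(√67)/ℚ] = 2


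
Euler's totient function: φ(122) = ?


Factor n: 122 = 2 × 61
φ(n) = n · ∏(1 - 1/p) over distinct primes p | n
φ(122) = 122 · (1 - 1/2) · (1 - 1/61) = 60

φ(122) = 60


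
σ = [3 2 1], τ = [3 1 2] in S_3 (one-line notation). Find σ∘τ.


σ∘τ: apply τ first, then σ
1 →τ 3 →σ 1
2 →τ 1 →σ 3
3 →τ 2 →σ 2

σ∘τ = [1 3 2]


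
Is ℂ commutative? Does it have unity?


ℂ is a field: commutative, has unity, every nonzero element is a unit (hence an integral domain)
Commutative: Yes
Integral domain: Yes
Has unity: Yes

ℂ: Commutative=Yes, Unity=Yes


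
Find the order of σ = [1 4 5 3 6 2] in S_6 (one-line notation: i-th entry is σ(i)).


Cycle decomposition: (2 4 3 5 6)
Cycle lengths: 5
Order = lcm(5) = 5

ord(σ) = 5


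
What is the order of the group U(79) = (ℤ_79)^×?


U(n) is the group of units mod n; |U(n)| = φ(n)
|U(79)| = φ(79) = 78

|U(79) = (ℤ_79)^×| = 78


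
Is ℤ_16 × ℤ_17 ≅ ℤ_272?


Comparing ℤ_16 × ℤ_17 and ℤ_272:
gcd(16,17) = 1, so ℤ_16 × ℤ_17 ≅ ℤ_272 (CRT)

Yes, ℤ_16 × ℤ_17 ≅ ℤ_272


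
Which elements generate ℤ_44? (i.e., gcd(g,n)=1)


g generates ℤ_n iff gcd(g,n) = 1
Prime factors of 44: 2, 11
Generators are g ∈ {1,...,43} not divisible by any of these primes.
Generators: {1, 3, 5, 7, 9, 13, 15, 17, 19, 21, 23, 25, 27, 29, 31, 35, 37, 39, 41, 43}
Number of generators = φ(44) = 20

Generators of ℤ_44 = {1, 3, 5, 7, 9, 13, 15, 17, 19, 21, 23, 25, 27, 29, 31, 35, 37, 39, 41, 43}


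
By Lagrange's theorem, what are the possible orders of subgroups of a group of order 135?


Lagrange's theorem: |H| divides |G|
|G| = 135
Divisors of 135: 1, 3, 5, 9, 15, 27, 45, 135

Possible subgroup orders: {1, 3, 5, 9, 15, 27, 45, 135}


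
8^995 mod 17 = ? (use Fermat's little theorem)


Fermat's little theorem: if p is prime and gcd(a,p)=1, then a^(p-1) ≡ 1 (mod p)
p = 17 is prime, gcd(8,17) = 1
Reduce exponent: 995 mod 16 = 3
So 8^995 ≡ 8^3 (mod 17)
8^3 mod 17 = 2

8^995 ≡ 2 (mod 17)


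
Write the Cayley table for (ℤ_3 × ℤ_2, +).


Elements: {(0,0), (0,1), (1,0), (1,1), (2,0), (2,1)}
Operation: componentwise addition mod (3, 2)
Entry (a, b) = ((a₁+b₁) mod 3, (a₂+b₂) mod 2)

Cayley table:
      | (0,0) | (0,1) | (1,0) | (1,1) | (2,0) | (2,1)
(0,0) | (0,0) | (0,1) | (1,0) | (1,1) | (2,0) | (2,1)
(0,1) | (0,1) | (0,0) | (1,1) | (1,0) | (2,1) | (2,0)
(1,0) | (1,0) | (1,1) | (2,0) | (2,1) | (0,0) | (0,1)
(1,1) | (1,1) | (1,0) | (2,1) | (2,0) | (0,1) | (0,0)
(2,0) | (2,0) | (2,1) | (0,0) | (0,1) | (1,0) | (1,1)
(2,1) | (2,1) | (2,0) | (0,1) | (0,0) | (1,1) | (1,0)


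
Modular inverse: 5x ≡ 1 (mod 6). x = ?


Use the extended Euclidean algorithm to write 1 = 5·s + 6·t; then s mod 6 is the inverse.
Euclidean algorithm:
  5 = 0·6 + 5
  6 = 1·5 + 1
  5 = 5·1 + 0
gcd(5,6) = 1
Back-substitution gives: 5·(-1) + 6·(1) = 1
So 5⁻¹ ≡ -1 ≡ 5 (mod 6)
Check: 5 × 5 = 25 ≡ 1 (mod 6) ✓

5⁻¹ ≡ 5 (mod 6)


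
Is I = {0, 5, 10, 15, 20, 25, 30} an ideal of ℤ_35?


Check ideal conditions for I = {0, 5, 10, 15, 20, 25, 30} in ℤ_35:
(1) I is an additive subgroup? Yes
(2) For r ∈ ℤ_35 and a ∈ I: r·a ∈ I? Yes

Yes, I is an ideal of ℤ_35


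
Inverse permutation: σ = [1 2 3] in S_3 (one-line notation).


To find σ⁻¹, swap domain and range:
σ(1) = 1 → σ⁻¹(1) = 1
σ(2) = 2 → σ⁻¹(2) = 2
σ(3) = 3 → σ⁻¹(3) = 3

σ⁻¹ = [1 2 3]


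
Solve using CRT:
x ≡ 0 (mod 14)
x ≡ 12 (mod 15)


m₁ = 14, m₂ = 15, gcd = 1, so CRT applies. M = m₁·m₂ = 210
Let M₁ = M/m₁ = 15, M₂ = M/m₂ = 14
Find y₁ ≡ M₁⁻¹ (mod m₁): 15⁻¹ ≡ 1 (mod 14)
Find y₂ ≡ M₂⁻¹ (mod m₂): 14⁻¹ ≡ 14 (mod 15)
x = a₁·M₁·y₁ + a₂·M₂·y₂ = 0·15·1 + 12·14·14 = 2352
Reduce mod 210: x ≡ 42
Check: 42 mod 14 = 0 ✓, 42 mod 15 = 12 ✓

x ≡ 42 (mod 210)


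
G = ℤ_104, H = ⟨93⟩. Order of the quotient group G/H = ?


|⟨93⟩| = n / gcd(93, 104) = 104 / 1 = 104
H is normal (ℤ_104 is abelian).
|G/H| = |G| / |H| = 104 / 104 = 1

|G/H| = 1


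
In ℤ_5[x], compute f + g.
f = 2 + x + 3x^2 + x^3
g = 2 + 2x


Add coefficients mod 5:
x^0: 2 + 2 = 4 (mod 5)
x^1: 1 + 2 = 3 (mod 5)
x^2: 3 + 0 = 3 (mod 5)
x^3: 1 + 0 = 1 (mod 5)
Result: 4 + 3x + 3x^2 + x^3

f + g = 4 + 3x + 3x^2 + x^3


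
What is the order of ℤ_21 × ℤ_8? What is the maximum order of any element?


|ℤ_21 × ℤ_8| = 21 × 8 = 168
Max element order = lcm(21,8) = 168
Cyclic? Yes (gcd=1)

|ℤ_21×ℤ_8| = 168, max element order = 168


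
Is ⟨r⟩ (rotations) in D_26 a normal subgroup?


H = ⟨r⟩ (rotations) in D_26
The rotation subgroup ⟨r⟩ has index 2 in D_26, so it is normal

Yes, normal subgroup


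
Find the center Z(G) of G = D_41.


Z(G) = {g ∈ G | gx = xg for all x ∈ G}
For odd n, Z(D_n) = {e}: no nontrivial rotation commutes with all reflections

Z(D_41) = {e}


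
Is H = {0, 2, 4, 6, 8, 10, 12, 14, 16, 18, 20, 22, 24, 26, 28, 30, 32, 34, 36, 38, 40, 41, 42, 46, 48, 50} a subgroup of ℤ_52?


Subgroup test for H = {0, 2, 4, 6, 8, 10, 12, 14, 16, 18, 20, 22, 24, 26, 28, 30, 32, 34, 36, 38, 40, 41, 42, 46, 48, 50} in (ℤ_52, +):
(1) 0 ∈ H? Yes
(2) Closure: for all a,b ∈ H, (a+b) mod 52 ∈ H? No  [counterexample: 2 + 41 = 43 ∉ H]
(3) Inverses: for all a ∈ H, -a mod 52 ∈ H? No

No, H is not a subgroup of ℤ_52


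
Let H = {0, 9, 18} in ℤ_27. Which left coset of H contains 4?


4 + H = {4 + h (mod 27) : h ∈ H}
4+0=4, 4+9=13, 4+18=22

4 + H = {4, 13, 22}


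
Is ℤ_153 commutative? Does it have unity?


ℤ_153 is a commutative ring with unity 1; 153 = 3×51 is composite, so 3·51 ≡ 0 gives zero divisors (not an integral domain)
Commutative: Yes
Integral domain: No
Has unity: Yes

ℤ_153: Commutative=Yes, Unity=Yes


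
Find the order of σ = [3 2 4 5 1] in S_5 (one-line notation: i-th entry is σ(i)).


Cycle decomposition: (1 3 4 5)
Cycle lengths: 4
Order = lcm(4) = 4

ord(σ) = 4


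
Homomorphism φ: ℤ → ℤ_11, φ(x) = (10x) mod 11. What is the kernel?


Kernel = preimage of identity
ker(φ) = {x ∈ ℤ : 10x ≡ 0 (mod 11)}. gcd(10,11) = 1, so 10x ≡ 0 (mod 11) ⟺ x ≡ 0 (mod 11/1 = 11). Hence ker(φ) = 11ℤ

ker(φ) = 11ℤ


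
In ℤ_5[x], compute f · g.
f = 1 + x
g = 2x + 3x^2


Expand and collect like terms; reduce coefficients mod 5:
x^0: 1·0 = 0 ≡ 0 (mod 5)
x^1: 1·2 + 1·0 = 2 ≡ 2 (mod 5)
x^2: 1·3 + 1·2 = 5 ≡ 0 (mod 5)
x^3: 1·3 = 3 ≡ 3 (mod 5)
Result: 2x + 3x^3

f · g = 2x + 3x^3


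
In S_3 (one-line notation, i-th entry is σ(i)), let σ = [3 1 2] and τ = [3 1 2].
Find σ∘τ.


σ∘τ: apply τ first, then σ
1 →τ 3 →σ 2
2 →τ 1 →σ 3
3 →τ 2 →σ 1

σ∘τ = [2 3 1]


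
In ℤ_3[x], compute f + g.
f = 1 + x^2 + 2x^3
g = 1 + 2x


Add coefficients mod 3:
x^0: 1 + 1 = 2 (mod 3)
x^1: 0 + 2 = 2 (mod 3)
x^2: 1 + 0 = 1 (mod 3)
x^3: 2 + 0 = 2 (mod 3)
Result: 2 + 2x + x^2 + 2x^3

f + g = 2 + 2x + x^2 + 2x^3


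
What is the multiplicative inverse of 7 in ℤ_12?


Use the extended Euclidean algorithm to write 1 = 7·s + 12·t; then s mod 12 is the inverse.
Euclidean algorithm:
  7 = 0·12 + 7
  12 = 1·7 + 5
  7 = 1·5 + 2
  5 = 2·2 + 1
  2 = 2·1 + 0
gcd(7,12) = 1
Back-substitution gives: 7·(-5) + 12·(3) = 1
So 7⁻¹ ≡ -5 ≡ 7 (mod 12)
Check: 7 × 7 = 49 ≡ 1 (mod 12) ✓

7⁻¹ ≡ 7 (mod 12)


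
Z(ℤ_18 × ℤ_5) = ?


Z(G) = {g ∈ G | gx = xg for all x ∈ G}
Direct product of abelian groups is abelian, so Z(G) = G

Z(ℤ_18 × ℤ_5) = ℤ_18 × ℤ_5


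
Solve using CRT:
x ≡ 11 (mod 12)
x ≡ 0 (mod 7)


m₁ = 12, m₂ = 7, gcd = 1, so CRT applies. M = m₁·m₂ = 84
Let M₁ = M/m₁ = 7, M₂ = M/m₂ = 12
Find y₁ ≡ M₁⁻¹ (mod m₁): 7⁻¹ ≡ 7 (mod 12)
Find y₂ ≡ M₂⁻¹ (mod m₂): 12⁻¹ ≡ 3 (mod 7)
x = a₁·M₁·y₁ + a₂·M₂·y₂ = 11·7·7 + 0·12·3 = 539
Reduce mod 84: x ≡ 35
Check: 35 mod 12 = 11 ✓, 35 mod 7 = 0 ✓

x ≡ 35 (mod 84)


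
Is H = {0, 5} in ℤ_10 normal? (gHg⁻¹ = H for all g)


H = {0, 5} in ℤ_10
ℤ_10 is abelian; every subgroup of an abelian group is normal

Yes, normal subgroup


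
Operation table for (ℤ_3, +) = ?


Elements: {0, 1, 2}
Operation: addition mod 3
Entry (a, b) = (a + b) mod 3

Cayley table:
  | 0 | 1 | 2
0 | 0 | 1 | 2
1 | 1 | 2 | 0
2 | 2 | 0 | 1


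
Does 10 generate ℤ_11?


g generates ℤ_n iff gcd(g, n) = 1
gcd(10, 11) = 1
Since gcd = 1, 10 is a generator.

Yes, 10 generates ℤ_11


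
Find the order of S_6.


|S_n| = n! (number of permutations of n symbols)
|S_6| = 6! = 720

|S_6| = 720


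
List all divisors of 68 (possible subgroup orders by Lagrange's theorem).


Lagrange's theorem: |H| divides |G|
|G| = 68
Divisors of 68: 1, 2, 4, 17, 34, 68

Possible subgroup orders: {1, 2, 4, 17, 34, 68}


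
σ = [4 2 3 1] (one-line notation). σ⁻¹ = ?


To find σ⁻¹, swap domain and range:
σ(1) = 4 → σ⁻¹(4) = 1
σ(2) = 2 → σ⁻¹(2) = 2
σ(3) = 3 → σ⁻¹(3) = 3
σ(4) = 1 → σ⁻¹(1) = 4

σ⁻¹ = [4 2 3 1]


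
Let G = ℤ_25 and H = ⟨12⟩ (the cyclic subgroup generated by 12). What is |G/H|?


|⟨12⟩| = n / gcd(12, 25) = 25 / 1 = 25
H is normal (ℤ_25 is abelian).
|G/H| = |G| / |H| = 25 / 25 = 1

|G/H| = 1


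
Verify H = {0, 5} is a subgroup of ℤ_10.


Subgroup test for H = {0, 5} in (ℤ_10, +):
(1) 0 ∈ H? Yes
(2) Closure: for all a,b ∈ H, (a+b) mod 10 ∈ H? Yes
(3) Inverses: for all a ∈ H, -a mod 10 ∈ H? Yes

Yes, H is a subgroup of ℤ_10


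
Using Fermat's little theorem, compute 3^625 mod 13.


Fermat's little theorem: if p is prime and gcd(a,p)=1, then a^(p-1) ≡ 1 (mod p)
p = 13 is prime, gcd(3,13) = 1
Reduce exponent: 625 mod 12 = 1
So 3^625 ≡ 3^1 (mod 13)
3^1 mod 13 = 3

3^625 ≡ 3 (mod 13)


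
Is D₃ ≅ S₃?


Comparing D₃ and S₃:
Both are the unique non-abelian group of order 6

Yes, D₃ ≅ S₃


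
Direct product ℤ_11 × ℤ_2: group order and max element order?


|ℤ_11 × ℤ_2| = 11 × 2 = 22
Max element order = lcm(11,2) = 22
Cyclic? Yes (gcd=1)

|ℤ_11×ℤ_2| = 22, max element order = 22


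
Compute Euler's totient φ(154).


Factor n: 154 = 2 × 7 × 11
φ(n) = n · ∏(1 - 1/p) over distinct primes p | n
φ(154) = 154 · (1 - 1/2) · (1 - 1/7) · (1 - 1/11) = 60

φ(154) = 60


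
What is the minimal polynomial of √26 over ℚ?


√26 satisfies x² - 26 = 0, irreducible over ℚ since 26 is squarefree

Minimal polynomial: x² - 26


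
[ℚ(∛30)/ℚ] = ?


∛30 has minimal polynomial x³ - 30 (irreducible over ℚ since 30 is not a perfect cube)

[ℚ(∛30)/ℚ] = 3


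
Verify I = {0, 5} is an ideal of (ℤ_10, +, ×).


Check ideal conditions for I = {0, 5} in ℤ_10:
(1) I is an additive subgroup? Yes
(2) For r ∈ ℤ_10 and a ∈ I: r·a ∈ I? Yes

Yes, I is an ideal of ℤ_10


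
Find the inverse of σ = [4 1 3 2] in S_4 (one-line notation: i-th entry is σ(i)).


To find σ⁻¹, swap domain and range:
σ(1) = 4 → σ⁻¹(4) = 1
σ(2) = 1 → σ⁻¹(1) = 2
σ(3) = 3 → σ⁻¹(3) = 3
σ(4) = 2 → σ⁻¹(2) = 4

σ⁻¹ = [2 4 3 1]


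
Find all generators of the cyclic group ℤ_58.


g generates ℤ_n iff gcd(g,n) = 1
Prime factors of 58: 2, 29
Generators are g ∈ {1,...,57} not divisible by any of these primes.
Generators: {1, 3, 5, 7, 9, 11, 13, 15, 17, 19, 21, 23, 25, 27, 31, 33, 35, 37, 39, 41, 43, 45, 47, 49, 51, 53, 55, 57}
Number of generators = φ(58) = 28

Generators of ℤ_58 = {1, 3, 5, 7, 9, 11, 13, 15, 17, 19, 21, 23, 25, 27, 31, 33, 35, 37, 39, 41, 43, 45, 47, 49, 51, 53, 55, 57}


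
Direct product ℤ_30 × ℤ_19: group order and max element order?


|ℤ_30 × ℤ_19| = 30 × 19 = 570
Max element order = lcm(30,19) = 570
Cyclic? Yes (gcd=1)

|ℤ_30×ℤ_19| = 570, max element order = 570


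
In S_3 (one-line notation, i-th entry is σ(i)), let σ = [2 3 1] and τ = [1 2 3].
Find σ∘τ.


σ∘τ: apply τ first, then σ
1 →τ 1 →σ 2
2 →τ 2 →σ 3
3 →τ 3 →σ 1

σ∘τ = [2 3 1]


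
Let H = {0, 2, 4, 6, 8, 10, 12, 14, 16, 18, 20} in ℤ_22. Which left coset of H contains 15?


15 + H = {15 + h (mod 22) : h ∈ H}
15+0=15, 15+2=17, 15+4=19, 15+6=21, 15+8=1, 15+10=3, 15+12=5, 15+14=7, 15+16=9, 15+18=11, 15+20=13
15 + H = {1, 3, 5, 7, 9, 11, 13, 15, 17, 19, 21} = 1 + H

15 + H = {1, 3, 5, 7, 9, 11, 13, 15, 17, 19, 21}


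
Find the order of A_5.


|A_n| = n!/2 (even permutations)
|A_5| = 5!/2 = 120/2 = 60

|A_5| = 60


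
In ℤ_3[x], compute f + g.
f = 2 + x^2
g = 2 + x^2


Add coefficients mod 3:
x^0: 2 + 2 = 1 (mod 3)
x^1: 0 + 0 = 0 (mod 3)
x^2: 1 + 1 = 2 (mod 3)
Result: 1 + 2x^2

f + g = 1 + 2x^2


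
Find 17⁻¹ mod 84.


Use the extended Euclidean algorithm to write 1 = 17·s + 84·t; then s mod 84 is the inverse.
Euclidean algorithm:
  17 = 0·84 + 17
  84 = 4·17 + 16
  17 = 1·16 + 1
  16 = 16·1 + 0
gcd(17,84) = 1
Back-substitution gives: 17·(5) + 84·(-1) = 1
So 17⁻¹ ≡ 5 ≡ 5 (mod 84)
Check: 17 × 5 = 85 ≡ 1 (mod 84) ✓

17⁻¹ ≡ 5 (mod 84)


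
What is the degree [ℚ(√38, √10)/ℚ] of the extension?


[ℚ(√38,√10):ℚ] = [ℚ(√38,√10):ℚ(√38)]·[ℚ(√38):ℚ] = 2·2 = 4

[ℚ(√38, √10)/ℚ] = 4


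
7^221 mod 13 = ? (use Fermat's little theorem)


Fermat's little theorem: if p is prime and gcd(a,p)=1, then a^(p-1) ≡ 1 (mod p)
p = 13 is prime, gcd(7,13) = 1
Reduce exponent: 221 mod 12 = 5
So 7^221 ≡ 7^5 (mod 13)
7^5 mod 13 = 11

7^221 ≡ 11 (mod 13)


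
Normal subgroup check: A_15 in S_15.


H = A_15 in S_15
A_15 has index 2 in S_15, and every subgroup of index 2 is normal

Yes, normal subgroup


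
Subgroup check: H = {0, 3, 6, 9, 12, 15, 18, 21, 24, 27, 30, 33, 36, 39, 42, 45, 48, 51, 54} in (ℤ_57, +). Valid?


Subgroup test for H = {0, 3, 6, 9, 12, 15, 18, 21, 24, 27, 30, 33, 36, 39, 42, 45, 48, 51, 54} in (ℤ_57, +):
(1) 0 ∈ H? Yes
(2) Closure: for all a,b ∈ H, (a+b) mod 57 ∈ H? Yes
(3) Inverses: for all a ∈ H, -a mod 57 ∈ H? Yes

Yes, H is a subgroup of ℤ_57


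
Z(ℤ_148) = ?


Z(G) = {g ∈ G | gx = xg for all x ∈ G}
ℤ_148 is abelian, so Z(G) = G

Z(ℤ_148) = ℤ_148


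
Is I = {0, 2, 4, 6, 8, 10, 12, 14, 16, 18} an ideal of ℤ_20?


Check ideal conditions for I = {0, 2, 4, 6, 8, 10, 12, 14, 16, 18} in ℤ_20:
(1) I is an additive subgroup? Yes
(2) For r ∈ ℤ_20 and a ∈ I: r·a ∈ I? Yes

Yes, I is an ideal of ℤ_20


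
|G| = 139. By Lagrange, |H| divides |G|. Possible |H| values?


Lagrange's theorem: |H| divides |G|
|G| = 139
Divisors of 139: 1, 139

Possible subgroup orders: {1, 139}


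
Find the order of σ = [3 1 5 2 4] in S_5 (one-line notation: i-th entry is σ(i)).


Cycle decomposition: (1 3 5 4 2)
Cycle lengths: 5
Order = lcm(5) = 5

ord(σ) = 5


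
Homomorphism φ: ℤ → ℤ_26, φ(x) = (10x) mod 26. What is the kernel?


Kernel = preimage of identity
ker(φ) = {x ∈ ℤ : 10x ≡ 0 (mod 26)}. gcd(10,26) = 2, so 10x ≡ 0 (mod 26) ⟺ x ≡ 0 (mod 26/2 = 13). Hence ker(φ) = 13ℤ

ker(φ) = 13ℤ


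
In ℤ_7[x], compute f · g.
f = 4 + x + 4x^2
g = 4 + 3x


Expand and collect like terms; reduce coefficients mod 7:
x^0: 4·4 = 16 ≡ 2 (mod 7)
x^1: 4·3 + 1·4 = 16 ≡ 2 (mod 7)
x^2: 1·3 + 4·4 = 19 ≡ 5 (mod 7)
x^3: 4·3 = 12 ≡ 5 (mod 7)
Result: 2 + 2x + 5x^2 + 5x^3

f · g = 2 + 2x + 5x^2 + 5x^3


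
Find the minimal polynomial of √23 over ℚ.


√23 satisfies x² - 23 = 0, irreducible over ℚ since 23 is squarefree

Minimal polynomial: x² - 23


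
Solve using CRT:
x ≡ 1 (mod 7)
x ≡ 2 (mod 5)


m₁ = 7, m₂ = 5, gcd = 1, so CRT applies. M = m₁·m₂ = 35
Let M₁ = M/m₁ = 5, M₂ = M/m₂ = 7
Find y₁ ≡ M₁⁻¹ (mod m₁): 5⁻¹ ≡ 3 (mod 7)
Find y₂ ≡ M₂⁻¹ (mod m₂): 7⁻¹ ≡ 3 (mod 5)
x = a₁·M₁·y₁ + a₂·M₂·y₂ = 1·5·3 + 2·7·3 = 57
Reduce mod 35: x ≡ 22
Check: 22 mod 7 = 1 ✓, 22 mod 5 = 2 ✓

x ≡ 22 (mod 35)


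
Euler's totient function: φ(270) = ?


Factor n: 270 = 2 × 3^3 × 5
φ(n) = n · ∏(1 - 1/p) over distinct primes p | n
φ(270) = 270 · (1 - 1/2) · (1 - 1/3) · (1 - 1/5) = 72

φ(270) = 72


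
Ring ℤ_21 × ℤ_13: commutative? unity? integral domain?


Direct product ring; commutative with unity (1,1); but (1,0)·(0,1) = (0,0) gives zero divisors, so not an integral domain
Commutative: Yes
Integral domain: No
Has unity: Yes

ℤ_21 × ℤ_13: Commutative=Yes, Unity=Yes


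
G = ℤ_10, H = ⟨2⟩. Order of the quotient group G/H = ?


|⟨2⟩| = n / gcd(2, 10) = 10 / 2 = 5
H is normal (ℤ_10 is abelian).
|G/H| = |G| / |H| = 10 / 5 = 2

|G/H| = 2


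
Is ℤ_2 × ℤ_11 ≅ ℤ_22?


Comparing ℤ_2 × ℤ_11 and ℤ_22:
gcd(2,11) = 1, so ℤ_2 × ℤ_11 ≅ ℤ_22 (CRT)

Yes, ℤ_2 × ℤ_11 ≅ ℤ_22


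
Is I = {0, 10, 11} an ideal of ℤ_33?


Check ideal conditions for I = {0, 10, 11} in ℤ_33:
(1) I is an additive subgroup? No
(2) For r ∈ ℤ_33 and a ∈ I: r·a ∈ I? No  [counterexample: r=2, a=10, r·a mod 33 = 20 ∉ I]

No, I is not an ideal of ℤ_33


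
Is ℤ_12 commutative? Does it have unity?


ℤ_12 is a commutative ring with unity 1; 12 = 2×6 is composite, so 2·6 ≡ 0 gives zero divisors (not an integral domain)
Commutative: Yes
Integral domain: No
Has unity: Yes

ℤ_12: Commutative=Yes, Unity=Yes


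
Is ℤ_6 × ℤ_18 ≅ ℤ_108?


Comparing ℤ_6 × ℤ_18 and ℤ_108:
gcd(6,18) = 6 ≠ 1. Max element order in ℤ_6×ℤ_18 is lcm(6,18) = 18 < 108, so it has no element of order 108

No, ℤ_6 × ℤ_18 ≇ ℤ_108


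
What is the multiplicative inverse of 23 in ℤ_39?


Use the extended Euclidean algorithm to write 1 = 23·s + 39·t; then s mod 39 is the inverse.
Euclidean algorithm:
  23 = 0·39 + 23
  39 = 1·23 + 16
  23 = 1·16 + 7
  16 = 2·7 + 2
  7 = 3·2 + 1
  2 = 2·1 + 0
gcd(23,39) = 1
Back-substitution gives: 23·(17) + 39·(-10) = 1
So 23⁻¹ ≡ 17 ≡ 17 (mod 39)
Check: 23 × 17 = 391 ≡ 1 (mod 39) ✓

23⁻¹ ≡ 17 (mod 39)


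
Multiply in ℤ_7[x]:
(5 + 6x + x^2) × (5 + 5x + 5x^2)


Expand and collect like terms; reduce coefficients mod 7:
x^0: 5·5 = 25 ≡ 4 (mod 7)
x^1: 5·5 + 6·5 = 55 ≡ 6 (mod 7)
x^2: 5·5 + 6·5 + 1·5 = 60 ≡ 4 (mod 7)
x^3: 6·5 + 1·5 = 35 ≡ 0 (mod 7)
x^4: 1·5 = 5 ≡ 5 (mod 7)
Result: 4 + 6x + 4x^2 + 5x^4

f · g = 4 + 6x + 4x^2 + 5x^4


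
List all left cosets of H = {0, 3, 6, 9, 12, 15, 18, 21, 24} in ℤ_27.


H = {0, 3, 6, 9, 12, 15, 18, 21, 24}, |H| = 9
Number of cosets = |G|/|H| = 27/9 = 3
0 + H = {0, 3, 6, 9, 12, 15, 18, 21, 24}
1 + H = {1, 4, 7, 10, 13, 16, 19, 22, 25}
2 + H = {2, 5, 8, 11, 14, 17, 20, 23, 26}

Cosets: 0+H={0,3,6,9,12,15,18,21,24}; 1+H={1,4,7,10,13,16,19,22,25}; 2+H={2,5,8,11,14,17,20,23,26}


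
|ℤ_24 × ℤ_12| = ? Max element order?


|ℤ_24 × ℤ_12| = 24 × 12 = 288
Max element order = lcm(24,12) = 24
Cyclic? No (gcd=12)

|ℤ_24×ℤ_12| = 288, max element order = 24


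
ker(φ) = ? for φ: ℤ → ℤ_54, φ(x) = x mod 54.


Kernel = preimage of identity
ker(φ) = {x ∈ ℤ : x ≡ 0 (mod 54)} = 54ℤ = {0, ±54, ±108, ...}

ker(φ) = 54ℤ


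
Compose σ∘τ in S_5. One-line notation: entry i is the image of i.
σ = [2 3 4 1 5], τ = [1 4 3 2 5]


σ∘τ: apply τ first, then σ
1 →τ 1 →σ 2
2 →τ 4 →σ 1
3 →τ 3 →σ 4
4 →τ 2 →σ 3
5 →τ 5 →σ 5

σ∘τ = [2 1 4 3 5]


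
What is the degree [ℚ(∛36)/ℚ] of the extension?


∛36 has minimal polynomial x³ - 36 (irreducible over ℚ since 36 is not a perfect cube)

[ℚ(∛36)/ℚ] = 3


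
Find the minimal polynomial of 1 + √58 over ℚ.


Let α = 1 + √58. Then α - 1 = √58, so (α - 1)² = 58, giving α² - 2α - 57 = 0. Degree 2 and α ∉ ℚ, so this is the minimal polynomial.

Minimal polynomial: x² - 2x - 57


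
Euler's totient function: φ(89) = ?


Factor n: 89 = 89
φ(n) = n · ∏(1 - 1/p) over distinct primes p | n
φ(89) = 89 · (1 - 1/89) = 88

φ(89) = 88


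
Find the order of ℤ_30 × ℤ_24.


|A × B| = |A| · |B|
|ℤ_30 × ℤ_24| = 30 × 24 = 720

|ℤ_30 × ℤ_24| = 720


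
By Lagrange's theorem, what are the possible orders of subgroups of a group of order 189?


Lagrange's theorem: |H| divides |G|
|G| = 189
Divisors of 189: 1, 3, 7, 9, 21, 27, 63, 189

Possible subgroup orders: {1, 3, 7, 9, 21, 27, 63, 189}


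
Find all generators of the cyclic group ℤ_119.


g generates ℤ_n iff gcd(g,n) = 1
Prime factors of 119: 7, 17
Generators are g ∈ {1,...,118} not divisible by any of these primes.
Generators: {1, 2, 3, 4, 5, 6, 8, 9, 10, 11, 12, 13, 15, 16, 18, 19, 20, 22, 23, 24, 25, 26, 27, 29, 30, 31, 32, 33, 36, 37, 38, 39, 40, 41, 43, 44, 45, 46, 47, 48, 50, 52, 53, 54, 55, 57, 58, 59, 60, 61, 62, 64, 65, 66, 67, 69, 71, 72, 73, 74, 75, 76, 78, 79, 80, 81, 82, 83, 86, 87, 88, 89, 90, 92, 93, 94, 95, 96, 97, 99, 100, 101, 103, 104, 106, 107, 108, 109, 110, 111, 113, 114, 115, 116, 117, 118}
Number of generators = φ(119) = 96

Generators of ℤ_119 = {1, 2, 3, 4, 5, 6, 8, 9, 10, 11, 12, 13, 15, 16, 18, 19, 20, 22, 23, 24, 25, 26, 27, 29, 30, 31, 32, 33, 36, 37, 38, 39, 40, 41, 43, 44, 45, 46, 47, 48, 50, 52, 53, 54, 55, 57, 58, 59, 60, 61, 62, 64, 65, 66, 67, 69, 71, 72, 73, 74, 75, 76, 78, 79, 80, 81, 82, 83, 86, 87, 88, 89, 90, 92, 93, 94, 95, 96, 97, 99, 100, 101, 103, 104, 106, 107, 108, 109, 110, 111, 113, 114, 115, 116, 117, 118}


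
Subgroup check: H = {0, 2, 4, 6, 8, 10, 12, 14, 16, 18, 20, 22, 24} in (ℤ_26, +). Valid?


Subgroup test for H = {0, 2, 4, 6, 8, 10, 12, 14, 16, 18, 20, 22, 24} in (ℤ_26, +):
(1) 0 ∈ H? Yes
(2) Closure: for all a,b ∈ H, (a+b) mod 26 ∈ H? Yes
(3) Inverses: for all a ∈ H, -a mod 26 ∈ H? Yes

Yes, H is a subgroup of ℤ_26


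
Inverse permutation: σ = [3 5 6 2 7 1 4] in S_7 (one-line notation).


To find σ⁻¹, swap domain and range:
σ(1) = 3 → σ⁻¹(3) = 1
σ(2) = 5 → σ⁻¹(5) = 2
σ(3) = 6 → σ⁻¹(6) = 3
σ(4) = 2 → σ⁻¹(2) = 4
σ(5) = 7 → σ⁻¹(7) = 5
σ(6) = 1 → σ⁻¹(1) = 6
σ(7) = 4 → σ⁻¹(4) = 7

σ⁻¹ = [6 4 1 7 2 3 5]


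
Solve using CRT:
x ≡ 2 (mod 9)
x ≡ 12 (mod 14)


m₁ = 9, m₂ = 14, gcd = 1, so CRT applies. M = m₁·m₂ = 126
Let M₁ = M/m₁ = 14, M₂ = M/m₂ = 9
Find y₁ ≡ M₁⁻¹ (mod m₁): 14⁻¹ ≡ 2 (mod 9)
Find y₂ ≡ M₂⁻¹ (mod m₂): 9⁻¹ ≡ 11 (mod 14)
x = a₁·M₁·y₁ + a₂·M₂·y₂ = 2·14·2 + 12·9·11 = 1244
Reduce mod 126: x ≡ 110
Check: 110 mod 9 = 2 ✓, 110 mod 14 = 12 ✓

x ≡ 110 (mod 126)
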